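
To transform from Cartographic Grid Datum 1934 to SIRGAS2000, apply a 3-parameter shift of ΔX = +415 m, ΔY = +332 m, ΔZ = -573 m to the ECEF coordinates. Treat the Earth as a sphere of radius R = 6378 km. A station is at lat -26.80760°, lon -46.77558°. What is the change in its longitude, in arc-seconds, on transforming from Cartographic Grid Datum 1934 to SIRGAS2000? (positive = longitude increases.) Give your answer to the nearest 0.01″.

sin φ = -0.450996, cos φ = 0.892526, sin λ = -0.728677, cos λ = 0.684858.
East component: ΔE = −sin λ·ΔX + cos λ·ΔY = −(-0.728677)(415) + (0.684858)(332) = 529.77 m.
1° of latitude spans πR/180 = 111317 m; at latitude φ, 1° of longitude spans that × cos φ = 99353.4 m, so Δλ = 529.77 / 99353.4 × 3600 = 19.196″.

Δλ = 19.20″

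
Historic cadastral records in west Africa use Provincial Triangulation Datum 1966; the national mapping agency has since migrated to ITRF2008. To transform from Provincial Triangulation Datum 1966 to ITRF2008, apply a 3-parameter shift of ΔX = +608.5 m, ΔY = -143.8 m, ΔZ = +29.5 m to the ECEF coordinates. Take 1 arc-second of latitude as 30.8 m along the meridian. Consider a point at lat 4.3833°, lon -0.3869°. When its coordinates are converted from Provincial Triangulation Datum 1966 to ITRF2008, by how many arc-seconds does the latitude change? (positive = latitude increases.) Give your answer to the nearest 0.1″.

sin φ = 0.076428, cos φ = 0.997075, sin λ = -0.006753, cos λ = 0.999977.
North component: ΔN = −sin φ cos λ·ΔX − sin φ sin λ·ΔY + cos φ·ΔZ = −(0.076428)(0.999977)(608.5) − (0.076428)(-0.006753)(-143.8) + (0.997075)(29.5) = -17.17 m.
1° of latitude spans 3600 × 30.80 = 110880 m, so Δφ = -17.17 / 110880 × 3600 = -0.557″.

Δφ = -0.6″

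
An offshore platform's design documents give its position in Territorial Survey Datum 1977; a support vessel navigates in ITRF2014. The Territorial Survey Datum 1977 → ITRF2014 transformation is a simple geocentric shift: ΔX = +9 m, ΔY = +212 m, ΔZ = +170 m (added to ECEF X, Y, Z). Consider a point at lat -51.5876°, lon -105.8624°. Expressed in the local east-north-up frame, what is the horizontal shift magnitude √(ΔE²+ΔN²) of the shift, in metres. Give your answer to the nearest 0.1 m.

The local east axis at (φ, λ) is (−sin λ, cos λ, 0), so ΔE = −sin(-105.8624°)·9 + cos(-105.8624°)·212 = -49.29 m.
The local north axis is (−sin φ cos λ, −sin φ sin λ, cos φ), giving ΔN = -1.928 − 159.789 + 105.624 = -56.09 m.
Horizontal magnitude = √(ΔE² + ΔN²) = √((-49.29)² + (-56.09)²) = 74.67 m.

74.7 m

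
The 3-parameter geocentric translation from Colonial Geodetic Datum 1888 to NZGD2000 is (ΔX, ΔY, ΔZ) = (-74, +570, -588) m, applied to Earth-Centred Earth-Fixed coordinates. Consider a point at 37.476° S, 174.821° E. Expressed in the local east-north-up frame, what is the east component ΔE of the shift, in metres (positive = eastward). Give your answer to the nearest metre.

ΔE = -561 m

At φ = -37.476°, λ = 174.821°: sin φ = -0.608429, cos φ = 0.793608, sin λ = 0.090268, cos λ = -0.995918.
ΔE = −sin λ·ΔX + cos λ·ΔY = −(0.090268)·(-74) + (-0.995918)·(570) = -560.99 m.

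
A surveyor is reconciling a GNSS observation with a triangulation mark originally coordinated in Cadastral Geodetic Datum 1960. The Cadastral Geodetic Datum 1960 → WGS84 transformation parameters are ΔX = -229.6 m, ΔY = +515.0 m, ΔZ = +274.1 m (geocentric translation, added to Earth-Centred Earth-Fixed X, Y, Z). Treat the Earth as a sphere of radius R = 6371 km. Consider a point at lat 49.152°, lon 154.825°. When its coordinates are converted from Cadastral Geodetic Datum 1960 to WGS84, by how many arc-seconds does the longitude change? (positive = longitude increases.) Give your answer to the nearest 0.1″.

sin φ = 0.756447, cos φ = 0.654055, sin λ = 0.425384, cos λ = -0.905013.
East component: ΔE = −sin λ·ΔX + cos λ·ΔY = −(0.425384)(-229.6) + (-0.905013)(515.0) = -368.41 m.
1° of latitude spans πR/180 = 111195 m; at latitude φ, 1° of longitude spans that × cos φ = 72727.5 m, so Δλ = -368.41 / 72727.5 × 3600 = -18.236″.

Δλ = -18.2″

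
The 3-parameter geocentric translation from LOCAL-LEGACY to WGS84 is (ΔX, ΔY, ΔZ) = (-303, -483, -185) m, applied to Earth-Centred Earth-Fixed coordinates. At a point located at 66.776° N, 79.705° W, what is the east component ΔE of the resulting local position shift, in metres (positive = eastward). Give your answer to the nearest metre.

ΔE = -384 m

At φ = 66.776°, λ = -79.705°: sin φ = 0.918970, cos φ = 0.394327, sin λ = -0.983901, cos λ = 0.178716.
ΔE = −sin λ·ΔX + cos λ·ΔY = −(-0.983901)·(-303) + (0.178716)·(-483) = -384.44 m.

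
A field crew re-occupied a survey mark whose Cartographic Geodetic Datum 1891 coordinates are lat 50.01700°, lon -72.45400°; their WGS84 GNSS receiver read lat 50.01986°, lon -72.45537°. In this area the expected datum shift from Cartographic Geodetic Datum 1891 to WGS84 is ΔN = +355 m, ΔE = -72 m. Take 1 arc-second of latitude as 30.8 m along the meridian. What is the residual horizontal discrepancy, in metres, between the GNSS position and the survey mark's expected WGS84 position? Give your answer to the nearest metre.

46 m

Observed coordinate differences: Δφ = +0.00286°, Δλ = -0.00137°.
Converting to metres (1° lat = 110880 m, cos φ = 0.642560): observed ΔN = 317.1 m, observed ΔE = -97.6 m.
Subtracting the expected shift leaves a residual of 317.1 − (355) = -37.9 m north and -97.6 − (-72) = -25.6 m east.
Residual distance = √((-37.9)² + (-25.6)²) = 45.7 m.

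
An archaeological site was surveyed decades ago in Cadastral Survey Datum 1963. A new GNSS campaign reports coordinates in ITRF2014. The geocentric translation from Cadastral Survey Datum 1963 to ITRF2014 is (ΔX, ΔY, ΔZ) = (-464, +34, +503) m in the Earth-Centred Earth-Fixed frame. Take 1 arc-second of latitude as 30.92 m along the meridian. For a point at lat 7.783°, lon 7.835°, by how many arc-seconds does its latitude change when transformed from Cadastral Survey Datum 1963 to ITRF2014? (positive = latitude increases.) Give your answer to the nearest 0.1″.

Δφ = 18.1″

sin φ = 0.135422, cos φ = 0.990788, sin λ = 0.136321, cos λ = 0.990665.
North component: ΔN = −sin φ cos λ·ΔX − sin φ sin λ·ΔY + cos φ·ΔZ = −(0.135422)(0.990665)(-464) − (0.135422)(0.136321)(34) + (0.990788)(503) = 559.99 m.
1° of latitude spans 3600 × 30.92 = 111312 m, so Δφ = 559.99 / 111312 × 3600 = 18.111″.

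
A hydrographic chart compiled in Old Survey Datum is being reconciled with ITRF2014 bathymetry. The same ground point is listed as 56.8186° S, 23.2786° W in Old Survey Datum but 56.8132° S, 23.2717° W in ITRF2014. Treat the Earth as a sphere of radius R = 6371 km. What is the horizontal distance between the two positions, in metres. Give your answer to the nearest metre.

733 m

Δφ = -56.8132° − -56.8186° = +0.0054°; Δλ = -23.2717° − -23.2786° = +0.0069°.
1° along a meridian = πR/180 = 111195 m.
ΔN = Δφ × 111195 = 600.5 m; ΔE = Δλ × 111195 × cos(-56.8186°) = +0.0069 × 111195 × 0.547292 = 419.9 m.
Distance = √(ΔE² + ΔN²) = √(419.9² + 600.5²) = 732.7 m.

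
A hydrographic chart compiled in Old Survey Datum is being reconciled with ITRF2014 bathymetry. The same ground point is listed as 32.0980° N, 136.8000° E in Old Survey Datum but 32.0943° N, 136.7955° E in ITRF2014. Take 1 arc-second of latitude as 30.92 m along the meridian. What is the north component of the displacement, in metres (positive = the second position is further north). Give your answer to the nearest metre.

ΔN = -412 m

Δφ = 32.0943° − 32.0980° = -0.0037°; Δλ = 136.7955° − 136.8000° = -0.0045°.
1° of latitude = 3600 × 30.92 = 111312 m.
ΔN = Δφ × 111312 = -411.9 m; ΔE = Δλ × 111312 × cos(32.0980°) = -0.0045 × 111312 × 0.847140 = -424.3 m.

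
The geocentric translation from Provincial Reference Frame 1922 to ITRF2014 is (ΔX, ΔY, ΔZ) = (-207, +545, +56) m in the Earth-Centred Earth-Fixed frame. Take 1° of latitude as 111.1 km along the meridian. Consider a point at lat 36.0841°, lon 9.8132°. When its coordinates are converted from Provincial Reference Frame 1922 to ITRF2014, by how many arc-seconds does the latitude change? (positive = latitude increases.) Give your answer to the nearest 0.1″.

sin φ = 0.588972, cos φ = 0.808153, sin λ = 0.170437, cos λ = 0.985369.
North component: ΔN = −sin φ cos λ·ΔX − sin φ sin λ·ΔY + cos φ·ΔZ = −(0.588972)(0.985369)(-207) − (0.588972)(0.170437)(545) + (0.808153)(56) = 110.68 m.
1° of latitude spans 111100 m, so Δφ = 110.68 / 111100 × 3600 = 3.586″.

Δφ = 3.6″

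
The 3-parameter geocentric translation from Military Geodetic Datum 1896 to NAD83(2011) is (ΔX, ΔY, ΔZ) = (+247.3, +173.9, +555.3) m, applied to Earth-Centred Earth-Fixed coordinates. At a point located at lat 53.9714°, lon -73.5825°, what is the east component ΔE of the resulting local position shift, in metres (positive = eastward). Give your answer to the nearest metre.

ΔE = 286 m

At φ = 53.9714°, λ = -73.5825°: sin φ = 0.808723, cos φ = 0.588189, sin λ = -0.959228, cos λ = 0.282634.
ΔE = −sin λ·ΔX + cos λ·ΔY = −(-0.959228)·(247.3) + (0.282634)·(173.9) = 286.37 m.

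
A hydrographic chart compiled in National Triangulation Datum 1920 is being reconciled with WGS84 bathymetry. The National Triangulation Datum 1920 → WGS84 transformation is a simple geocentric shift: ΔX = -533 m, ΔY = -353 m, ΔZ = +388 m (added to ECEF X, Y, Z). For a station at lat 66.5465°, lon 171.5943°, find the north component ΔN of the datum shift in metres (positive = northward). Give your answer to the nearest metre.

At φ = 66.5465°, λ = 171.5943°: sin φ = 0.917383, cos φ = 0.398005, sin λ = 0.146181, cos λ = -0.989258.
ΔN = −sin φ cos λ·ΔX − sin φ sin λ·ΔY + cos φ·ΔZ = −(0.917383)(-0.989258)(-533) − (0.917383)(0.146181)(-353) + (0.398005)(388) = -281.95 m.

ΔN = -282 m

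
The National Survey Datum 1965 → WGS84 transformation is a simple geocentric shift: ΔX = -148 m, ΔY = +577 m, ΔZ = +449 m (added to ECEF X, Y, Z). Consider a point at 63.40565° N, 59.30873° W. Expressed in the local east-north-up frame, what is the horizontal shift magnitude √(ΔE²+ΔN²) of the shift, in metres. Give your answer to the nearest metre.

732 m

At φ = 63.40565°, λ = -59.30873°: sin φ = 0.894198, cos φ = 0.447671, sin λ = -0.859930, cos λ = 0.510412.
ΔE = −sin λ·ΔX + cos λ·ΔY = −(-0.859930)·(-148) + (0.510412)·(577) = 167.24 m.
ΔN = −sin φ cos λ·ΔX − sin φ sin λ·ΔY + cos φ·ΔZ = −(0.894198)(0.510412)(-148) − (0.894198)(-0.859930)(577) + (0.447671)(449) = 712.24 m.
Horizontal magnitude = √(ΔE² + ΔN²) = √(167.24² + 712.24²) = 731.61 m.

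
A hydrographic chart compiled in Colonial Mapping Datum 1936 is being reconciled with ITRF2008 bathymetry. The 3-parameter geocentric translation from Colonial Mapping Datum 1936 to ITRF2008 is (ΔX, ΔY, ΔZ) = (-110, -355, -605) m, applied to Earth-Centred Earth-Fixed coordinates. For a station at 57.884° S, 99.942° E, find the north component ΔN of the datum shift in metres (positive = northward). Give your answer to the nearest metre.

ΔN = -602 m

At φ = -57.884°, λ = 99.942°: sin φ = -0.846973, cos φ = 0.531635, sin λ = 0.984983, cos λ = -0.172651.
ΔN = −sin φ cos λ·ΔX − sin φ sin λ·ΔY + cos φ·ΔZ = −(-0.846973)(-0.172651)(-110) − (-0.846973)(0.984983)(-355) + (0.531635)(-605) = -601.71 m.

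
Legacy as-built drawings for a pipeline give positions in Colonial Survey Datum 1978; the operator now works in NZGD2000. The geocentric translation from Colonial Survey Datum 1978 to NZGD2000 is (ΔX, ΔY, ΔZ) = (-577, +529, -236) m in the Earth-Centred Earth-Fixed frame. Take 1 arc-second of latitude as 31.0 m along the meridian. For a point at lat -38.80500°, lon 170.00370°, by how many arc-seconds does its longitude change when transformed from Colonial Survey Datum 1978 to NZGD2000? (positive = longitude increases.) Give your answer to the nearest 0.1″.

Δλ = -17.4″

sin φ = -0.626672, cos φ = 0.779283, sin λ = 0.173585, cos λ = -0.984819.
East component: ΔE = −sin λ·ΔX + cos λ·ΔY = −(0.173585)(-577) + (-0.984819)(529) = -420.81 m.
1° of latitude spans 3600 × 31.00 = 111600 m; at latitude φ, 1° of longitude spans that × cos φ = 86968.0 m, so Δλ = -420.81 / 86968.0 × 3600 = -17.419″.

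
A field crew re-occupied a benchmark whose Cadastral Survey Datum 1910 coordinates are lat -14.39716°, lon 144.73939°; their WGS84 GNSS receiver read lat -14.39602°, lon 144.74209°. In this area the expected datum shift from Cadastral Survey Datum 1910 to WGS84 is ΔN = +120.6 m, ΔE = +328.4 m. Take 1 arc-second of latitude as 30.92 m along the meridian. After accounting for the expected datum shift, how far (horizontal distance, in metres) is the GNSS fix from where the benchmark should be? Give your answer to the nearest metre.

38 m

Observed coordinate differences: Δφ = +0.00114°, Δλ = +0.00270°.
Converting to metres (1° lat = 111312 m, cos φ = 0.968595): observed ΔN = 126.9 m, observed ΔE = 291.1 m.
Subtracting the expected shift leaves a residual of 126.9 − (120.6) = 6.3 m north and 291.1 − (328.4) = -37.3 m east.
Residual distance = √(6.3² + (-37.3)²) = 37.8 m.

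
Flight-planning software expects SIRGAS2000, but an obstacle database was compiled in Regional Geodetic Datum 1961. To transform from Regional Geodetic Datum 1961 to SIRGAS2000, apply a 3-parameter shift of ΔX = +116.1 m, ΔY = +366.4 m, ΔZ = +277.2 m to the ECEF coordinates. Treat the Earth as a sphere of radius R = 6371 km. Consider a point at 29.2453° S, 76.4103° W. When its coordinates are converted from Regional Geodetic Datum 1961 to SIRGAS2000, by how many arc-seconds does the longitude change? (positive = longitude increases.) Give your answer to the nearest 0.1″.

Δλ = 7.4″

sin φ = -0.488550, cos φ = 0.872536, sin λ = -0.972003, cos λ = 0.234967.
East component: ΔE = −sin λ·ΔX + cos λ·ΔY = −(-0.972003)(116.1) + (0.234967)(366.4) = 198.94 m.
1° of latitude spans πR/180 = 111195 m; at latitude φ, 1° of longitude spans that × cos φ = 97021.6 m, so Δλ = 198.94 / 97021.6 × 3600 = 7.382″.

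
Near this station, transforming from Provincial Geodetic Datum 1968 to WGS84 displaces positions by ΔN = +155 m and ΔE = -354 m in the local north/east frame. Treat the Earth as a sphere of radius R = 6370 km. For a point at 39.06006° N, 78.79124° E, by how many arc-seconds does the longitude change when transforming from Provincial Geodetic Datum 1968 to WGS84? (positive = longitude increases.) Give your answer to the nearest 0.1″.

Δλ = -14.8″

At latitude 39.06006°, cos φ = 0.776486.
One radian of longitude at latitude φ spans R cos φ, so Δλ = ΔE / (R cos φ) = -354.0 / (6370000 × 0.776486) = -7.1570e-05 rad = -14.762″.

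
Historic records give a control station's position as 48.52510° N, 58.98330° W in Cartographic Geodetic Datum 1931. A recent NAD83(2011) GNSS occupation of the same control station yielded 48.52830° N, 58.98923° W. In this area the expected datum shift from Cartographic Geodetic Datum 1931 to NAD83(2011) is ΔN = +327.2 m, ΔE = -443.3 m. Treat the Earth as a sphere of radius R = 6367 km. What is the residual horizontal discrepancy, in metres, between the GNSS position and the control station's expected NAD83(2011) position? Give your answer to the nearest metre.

29 m

Observed coordinate differences: Δφ = +0.00320°, Δλ = -0.00593°.
Converting to metres (1° lat = 111125 m, cos φ = 0.662292): observed ΔN = 355.6 m, observed ΔE = -436.4 m.
Subtracting the expected shift leaves a residual of 355.6 − (327.2) = 28.4 m north and -436.4 − (-443.3) = 6.9 m east.
Residual distance = √(28.4² + 6.9²) = 29.2 m.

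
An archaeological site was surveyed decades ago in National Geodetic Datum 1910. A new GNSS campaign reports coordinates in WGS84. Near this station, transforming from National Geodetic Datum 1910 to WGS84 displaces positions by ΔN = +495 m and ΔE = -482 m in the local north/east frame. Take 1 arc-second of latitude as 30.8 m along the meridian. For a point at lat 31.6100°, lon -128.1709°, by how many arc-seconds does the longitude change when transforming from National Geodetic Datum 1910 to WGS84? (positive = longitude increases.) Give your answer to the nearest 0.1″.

At latitude 31.6100°, cos φ = 0.851635.
1″ of longitude at this latitude = 30.80 × cos φ = 26.2304 m, so Δλ = -482.0 / 26.2304 = -18.376″.

Δλ = -18.4″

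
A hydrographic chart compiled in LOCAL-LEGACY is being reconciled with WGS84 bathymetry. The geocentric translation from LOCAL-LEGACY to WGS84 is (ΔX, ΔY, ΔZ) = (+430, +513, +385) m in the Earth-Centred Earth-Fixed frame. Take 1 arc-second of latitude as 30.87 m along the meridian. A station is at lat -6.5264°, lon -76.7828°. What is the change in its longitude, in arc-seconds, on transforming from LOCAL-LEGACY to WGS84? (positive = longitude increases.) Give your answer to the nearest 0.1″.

Δλ = 17.5″

sin φ = -0.113661, cos φ = 0.993520, sin λ = -0.973510, cos λ = 0.228643.
East component: ΔE = −sin λ·ΔX + cos λ·ΔY = −(-0.973510)(430) + (0.228643)(513) = 535.90 m.
1° of latitude spans 3600 × 30.87 = 111132 m; at latitude φ, 1° of longitude spans that × cos φ = 110411.8 m, so Δλ = 535.90 / 110411.8 × 3600 = 17.473″.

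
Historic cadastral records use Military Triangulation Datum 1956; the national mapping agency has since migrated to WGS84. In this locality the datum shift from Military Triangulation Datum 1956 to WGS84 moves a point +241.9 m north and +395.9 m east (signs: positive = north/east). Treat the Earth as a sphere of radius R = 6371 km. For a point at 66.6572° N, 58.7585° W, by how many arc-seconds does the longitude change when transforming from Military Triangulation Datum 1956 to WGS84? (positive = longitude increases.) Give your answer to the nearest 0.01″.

Δλ = 32.35″

At latitude 66.6572°, cos φ = 0.396231.
One radian of longitude at latitude φ spans R cos φ, so Δλ = ΔE / (R cos φ) = 395.9 / (6371000 × 0.396231) = 1.5683e-04 rad = 32.348″.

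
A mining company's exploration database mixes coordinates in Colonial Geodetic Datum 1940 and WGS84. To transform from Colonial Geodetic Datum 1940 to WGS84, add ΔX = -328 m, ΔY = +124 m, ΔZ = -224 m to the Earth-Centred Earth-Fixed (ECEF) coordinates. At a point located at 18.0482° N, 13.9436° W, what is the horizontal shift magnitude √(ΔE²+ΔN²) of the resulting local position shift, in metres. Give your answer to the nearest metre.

113 m

At φ = 18.0482°, λ = -13.9436°: sin φ = 0.309817, cos φ = 0.950796, sin λ = -0.240967, cos λ = 0.970533.
ΔE = −sin λ·ΔX + cos λ·ΔY = −(-0.240967)·(-328) + (0.970533)·(124) = 41.31 m.
ΔN = −sin φ cos λ·ΔX − sin φ sin λ·ΔY + cos φ·ΔZ = −(0.309817)(0.970533)(-328) − (0.309817)(-0.240967)(124) + (0.950796)(-224) = -105.10 m.
Horizontal magnitude = √(ΔE² + ΔN²) = √(41.31² + (-105.10)²) = 112.92 m.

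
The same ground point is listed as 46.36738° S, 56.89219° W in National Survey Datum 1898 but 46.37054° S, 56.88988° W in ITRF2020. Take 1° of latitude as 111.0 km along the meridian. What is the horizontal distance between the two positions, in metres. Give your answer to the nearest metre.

Δφ = -46.37054° − -46.36738° = -0.00316°; Δλ = -56.88988° − -56.89219° = +0.00231°.
ΔN = Δφ × 111000 = -350.8 m; ΔE = Δλ × 111000 × cos(-46.36738°) = +0.00231 × 111000 × 0.690032 = 176.9 m.
Distance = √(ΔE² + ΔN²) = √(176.9² + (-350.8)²) = 392.9 m.

393 m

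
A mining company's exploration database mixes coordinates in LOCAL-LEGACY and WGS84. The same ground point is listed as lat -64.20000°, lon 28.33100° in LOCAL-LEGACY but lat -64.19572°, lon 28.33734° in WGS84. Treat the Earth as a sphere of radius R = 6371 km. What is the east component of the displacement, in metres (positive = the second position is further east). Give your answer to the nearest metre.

Δφ = -64.19572° − -64.20000° = +0.00428°; Δλ = 28.33734° − 28.33100° = +0.00634°.
1° along a meridian = πR/180 = 111195 m.
ΔN = Δφ × 111195 = 475.9 m; ΔE = Δλ × 111195 × cos(-64.20000°) = +0.00634 × 111195 × 0.435231 = 306.8 m.

ΔE = 307 m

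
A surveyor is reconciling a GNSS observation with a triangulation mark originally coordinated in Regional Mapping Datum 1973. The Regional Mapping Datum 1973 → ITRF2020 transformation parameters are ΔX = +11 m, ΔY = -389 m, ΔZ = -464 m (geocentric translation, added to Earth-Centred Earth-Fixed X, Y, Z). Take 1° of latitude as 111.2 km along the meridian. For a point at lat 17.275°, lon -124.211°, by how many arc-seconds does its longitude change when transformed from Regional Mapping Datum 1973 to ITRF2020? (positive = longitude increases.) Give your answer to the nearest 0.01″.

Δλ = 7.72″

sin φ = 0.296958, cos φ = 0.954890, sin λ = -0.826973, cos λ = -0.562242.
East component: ΔE = −sin λ·ΔX + cos λ·ΔY = −(-0.826973)(11) + (-0.562242)(-389) = 227.81 m.
1° of latitude spans 111200 m; at latitude φ, 1° of longitude spans that × cos φ = 106183.8 m, so Δλ = 227.81 / 106183.8 × 3600 = 7.724″.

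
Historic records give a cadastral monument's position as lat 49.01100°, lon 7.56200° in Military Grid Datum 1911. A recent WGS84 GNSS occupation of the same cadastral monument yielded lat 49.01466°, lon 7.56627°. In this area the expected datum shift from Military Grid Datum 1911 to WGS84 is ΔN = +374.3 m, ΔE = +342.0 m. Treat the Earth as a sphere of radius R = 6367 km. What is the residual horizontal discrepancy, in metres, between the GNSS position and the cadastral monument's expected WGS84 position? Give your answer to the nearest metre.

Observed coordinate differences: Δφ = +0.00366°, Δλ = +0.00427°.
Converting to metres (1° lat = 111125 m, cos φ = 0.655914): observed ΔN = 406.7 m, observed ΔE = 311.2 m.
Subtracting the expected shift leaves a residual of 406.7 − (374.3) = 32.4 m north and 311.2 − (342.0) = -30.8 m east.
Residual distance = √(32.4² + (-30.8)²) = 44.7 m.

45 m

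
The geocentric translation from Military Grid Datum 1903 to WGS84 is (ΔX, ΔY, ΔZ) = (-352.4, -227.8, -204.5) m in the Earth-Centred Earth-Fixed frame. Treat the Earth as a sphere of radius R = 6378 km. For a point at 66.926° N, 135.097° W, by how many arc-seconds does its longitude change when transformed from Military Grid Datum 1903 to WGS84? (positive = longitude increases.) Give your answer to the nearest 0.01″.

sin φ = 0.919999, cos φ = 0.391920, sin λ = -0.705909, cos λ = -0.708303.
East component: ΔE = −sin λ·ΔX + cos λ·ΔY = −(-0.705909)(-352.4) + (-0.708303)(-227.8) = -87.41 m.
1° of latitude spans πR/180 = 111317 m; at latitude φ, 1° of longitude spans that × cos φ = 43627.4 m, so Δλ = -87.41 / 43627.4 × 3600 = -7.213″.

Δλ = -7.21″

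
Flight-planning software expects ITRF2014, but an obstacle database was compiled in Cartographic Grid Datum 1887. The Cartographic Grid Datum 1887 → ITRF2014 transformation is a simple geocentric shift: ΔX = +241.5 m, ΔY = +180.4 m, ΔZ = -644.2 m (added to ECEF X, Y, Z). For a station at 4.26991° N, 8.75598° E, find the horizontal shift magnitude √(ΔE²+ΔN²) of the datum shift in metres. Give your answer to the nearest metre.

677 m

At φ = 4.26991°, λ = 8.75598°: sin φ = 0.074455, cos φ = 0.997224, sin λ = 0.152227, cos λ = 0.988346.
ΔE = −sin λ·ΔX + cos λ·ΔY = −(0.152227)·(241.5) + (0.988346)·(180.4) = 141.53 m.
ΔN = −sin φ cos λ·ΔX − sin φ sin λ·ΔY + cos φ·ΔZ = −(0.074455)(0.988346)(241.5) − (0.074455)(0.152227)(180.4) + (0.997224)(-644.2) = -662.23 m.
Horizontal magnitude = √(ΔE² + ΔN²) = √(141.53² + (-662.23)²) = 677.18 m.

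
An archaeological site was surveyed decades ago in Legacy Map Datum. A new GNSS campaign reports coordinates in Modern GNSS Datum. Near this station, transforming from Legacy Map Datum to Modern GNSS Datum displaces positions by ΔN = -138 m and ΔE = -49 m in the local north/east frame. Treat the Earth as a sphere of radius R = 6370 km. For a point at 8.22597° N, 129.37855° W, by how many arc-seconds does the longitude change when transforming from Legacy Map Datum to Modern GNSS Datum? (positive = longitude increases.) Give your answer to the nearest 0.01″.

At latitude 8.22597°, cos φ = 0.989711.
One radian of longitude at latitude φ spans R cos φ, so Δλ = ΔE / (R cos φ) = -49.0 / (6370000 × 0.989711) = -7.7723e-06 rad = -1.603″.

Δλ = -1.60″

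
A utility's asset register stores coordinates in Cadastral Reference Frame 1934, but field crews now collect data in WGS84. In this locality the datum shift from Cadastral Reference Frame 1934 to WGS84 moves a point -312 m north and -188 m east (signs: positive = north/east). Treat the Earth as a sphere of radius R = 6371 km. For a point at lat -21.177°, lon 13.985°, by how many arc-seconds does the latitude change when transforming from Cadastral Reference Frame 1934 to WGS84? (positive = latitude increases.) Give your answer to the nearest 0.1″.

On a sphere of radius R, 1 rad of latitude = R, so Δφ = ΔN / R = -312.0 / 6371000 = -4.8972e-05 rad = -10.101″.

Δφ = -10.1″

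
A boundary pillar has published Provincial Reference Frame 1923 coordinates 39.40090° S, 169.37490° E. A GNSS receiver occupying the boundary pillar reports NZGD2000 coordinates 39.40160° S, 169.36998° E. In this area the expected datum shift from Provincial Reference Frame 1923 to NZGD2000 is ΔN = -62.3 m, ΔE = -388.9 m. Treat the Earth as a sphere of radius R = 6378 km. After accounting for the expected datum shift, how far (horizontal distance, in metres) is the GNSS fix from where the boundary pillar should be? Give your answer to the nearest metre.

38 m

Observed coordinate differences: Δφ = -0.00070°, Δλ = -0.00492°.
Converting to metres (1° lat = 111317 m, cos φ = 0.772724): observed ΔN = -77.9 m, observed ΔE = -423.2 m.
Subtracting the expected shift leaves a residual of -77.9 − (-62.3) = -15.6 m north and -423.2 − (-388.9) = -34.3 m east.
Residual distance = √((-15.6)² + (-34.3)²) = 37.7 m.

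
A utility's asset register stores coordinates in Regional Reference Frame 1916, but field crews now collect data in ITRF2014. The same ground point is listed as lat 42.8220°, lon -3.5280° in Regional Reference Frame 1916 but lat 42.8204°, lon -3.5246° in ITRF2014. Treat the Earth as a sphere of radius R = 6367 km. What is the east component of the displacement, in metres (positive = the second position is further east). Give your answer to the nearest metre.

ΔE = 277 m

Δφ = 42.8204° − 42.8220° = -0.0016°; Δλ = -3.5246° − -3.5280° = +0.0034°.
1° along a meridian = πR/180 = 111125 m.
ΔN = Δφ × 111125 = -177.8 m; ΔE = Δλ × 111125 × cos(42.8220°) = +0.0034 × 111125 × 0.733469 = 277.1 m.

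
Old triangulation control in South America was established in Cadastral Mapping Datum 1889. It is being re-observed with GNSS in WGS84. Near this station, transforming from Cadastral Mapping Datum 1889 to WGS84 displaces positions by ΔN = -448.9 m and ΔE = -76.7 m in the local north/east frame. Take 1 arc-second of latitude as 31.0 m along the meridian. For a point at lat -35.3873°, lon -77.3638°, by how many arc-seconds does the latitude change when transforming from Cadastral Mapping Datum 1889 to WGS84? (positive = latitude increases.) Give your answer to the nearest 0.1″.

1″ of latitude = 31.00 m, so Δφ = -448.9 / 31.00 = -14.481″.

Δφ = -14.5″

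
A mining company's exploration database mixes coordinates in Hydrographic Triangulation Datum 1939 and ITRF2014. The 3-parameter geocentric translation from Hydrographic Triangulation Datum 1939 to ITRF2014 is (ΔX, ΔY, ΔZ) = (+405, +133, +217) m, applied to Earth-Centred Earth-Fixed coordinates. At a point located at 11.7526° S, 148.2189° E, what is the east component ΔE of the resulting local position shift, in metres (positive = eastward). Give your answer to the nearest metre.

ΔE = -326 m

The local east axis at (φ, λ) is (−sin λ, cos λ, 0), so ΔE = −sin(148.2189°)·405 + cos(148.2189°)·133 = -326.36 m.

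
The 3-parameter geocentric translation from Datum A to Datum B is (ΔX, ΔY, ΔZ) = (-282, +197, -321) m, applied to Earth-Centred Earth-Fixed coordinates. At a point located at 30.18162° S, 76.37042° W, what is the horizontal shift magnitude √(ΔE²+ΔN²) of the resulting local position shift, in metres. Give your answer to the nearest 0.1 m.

The local east axis at (φ, λ) is (−sin λ, cos λ, 0), so ΔE = −sin(-76.37042°)·(-282) + cos(-76.37042°)·197 = -227.64 m.
The local north axis is (−sin φ cos λ, −sin φ sin λ, cos φ), giving ΔN = -33.408 − 96.251 − 277.484 = -407.14 m.
Horizontal magnitude = √(ΔE² + ΔN²) = √((-227.64)² + (-407.14)²) = 466.46 m.

466.5 m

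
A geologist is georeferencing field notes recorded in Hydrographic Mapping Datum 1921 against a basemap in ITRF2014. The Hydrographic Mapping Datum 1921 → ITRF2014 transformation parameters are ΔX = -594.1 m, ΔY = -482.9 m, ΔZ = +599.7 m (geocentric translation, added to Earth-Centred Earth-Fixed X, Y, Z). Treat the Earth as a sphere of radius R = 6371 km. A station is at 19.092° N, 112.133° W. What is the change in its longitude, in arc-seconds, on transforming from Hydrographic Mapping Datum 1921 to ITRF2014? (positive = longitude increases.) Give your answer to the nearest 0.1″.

Δλ = -12.6″

sin φ = 0.327086, cos φ = 0.944995, sin λ = -0.926312, cos λ = -0.376758.
East component: ΔE = −sin λ·ΔX + cos λ·ΔY = −(-0.926312)(-594.1) + (-0.376758)(-482.9) = -368.39 m.
1° of latitude spans πR/180 = 111195 m; at latitude φ, 1° of longitude spans that × cos φ = 105078.6 m, so Δλ = -368.39 / 105078.6 × 3600 = -12.621″.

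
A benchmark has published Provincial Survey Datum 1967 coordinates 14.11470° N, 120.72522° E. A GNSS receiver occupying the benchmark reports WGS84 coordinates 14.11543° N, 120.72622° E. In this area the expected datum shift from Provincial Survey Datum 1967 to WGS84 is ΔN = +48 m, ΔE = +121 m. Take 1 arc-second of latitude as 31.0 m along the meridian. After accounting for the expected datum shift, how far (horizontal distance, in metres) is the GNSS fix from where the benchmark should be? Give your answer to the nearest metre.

36 m

Observed coordinate differences: Δφ = +0.00073°, Δλ = +0.00100°.
Converting to metres (1° lat = 111600 m, cos φ = 0.969809): observed ΔN = 81.5 m, observed ΔE = 108.2 m.
Subtracting the expected shift leaves a residual of 81.5 − (48) = 33.5 m north and 108.2 − (121) = -12.8 m east.
Residual distance = √(33.5² + (-12.8)²) = 35.8 m.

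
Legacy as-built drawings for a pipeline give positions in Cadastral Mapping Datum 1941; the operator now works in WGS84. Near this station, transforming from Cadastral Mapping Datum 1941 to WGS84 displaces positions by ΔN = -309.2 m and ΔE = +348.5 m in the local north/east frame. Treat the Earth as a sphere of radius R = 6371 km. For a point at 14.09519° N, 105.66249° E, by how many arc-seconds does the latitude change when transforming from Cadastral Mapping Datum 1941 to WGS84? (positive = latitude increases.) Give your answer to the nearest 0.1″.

On a sphere of radius R, 1 rad of latitude = R, so Δφ = ΔN / R = -309.2 / 6371000 = -4.8532e-05 rad = -10.011″.

Δφ = -10.0″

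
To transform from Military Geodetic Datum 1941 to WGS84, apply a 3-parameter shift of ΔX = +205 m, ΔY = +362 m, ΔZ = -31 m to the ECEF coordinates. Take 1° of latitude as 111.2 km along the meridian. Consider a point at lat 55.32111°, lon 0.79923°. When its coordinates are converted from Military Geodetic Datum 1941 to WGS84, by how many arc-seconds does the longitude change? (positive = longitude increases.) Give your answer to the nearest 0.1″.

Δλ = 20.4″

sin φ = 0.822354, cos φ = 0.568977, sin λ = 0.013949, cos λ = 0.999903.
East component: ΔE = −sin λ·ΔX + cos λ·ΔY = −(0.013949)(205) + (0.999903)(362) = 359.11 m.
1° of latitude spans 111200 m; at latitude φ, 1° of longitude spans that × cos φ = 63270.2 m, so Δλ = 359.11 / 63270.2 × 3600 = 20.433″.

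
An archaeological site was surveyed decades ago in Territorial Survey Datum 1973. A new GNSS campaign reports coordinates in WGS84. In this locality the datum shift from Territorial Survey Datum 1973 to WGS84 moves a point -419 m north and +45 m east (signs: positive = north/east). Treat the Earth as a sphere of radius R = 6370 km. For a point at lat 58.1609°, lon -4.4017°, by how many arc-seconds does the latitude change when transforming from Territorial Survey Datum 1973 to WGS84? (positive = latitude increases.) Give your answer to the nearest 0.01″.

Δφ = -13.57″

On a sphere of radius R, 1 rad of latitude = R, so Δφ = ΔN / R = -419.0 / 6370000 = -6.5777e-05 rad = -13.567″.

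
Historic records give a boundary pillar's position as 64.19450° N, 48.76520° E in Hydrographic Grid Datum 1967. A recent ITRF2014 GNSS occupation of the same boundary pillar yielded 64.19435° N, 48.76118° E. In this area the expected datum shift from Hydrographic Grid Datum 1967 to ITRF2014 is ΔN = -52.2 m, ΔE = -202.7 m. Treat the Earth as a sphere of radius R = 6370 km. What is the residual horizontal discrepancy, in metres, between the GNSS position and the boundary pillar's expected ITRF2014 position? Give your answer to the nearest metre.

Observed coordinate differences: Δφ = -0.00015°, Δλ = -0.00402°.
Converting to metres (1° lat = 111177 m, cos φ = 0.435318): observed ΔN = -16.7 m, observed ΔE = -194.6 m.
Subtracting the expected shift leaves a residual of -16.7 − (-52.2) = 35.5 m north and -194.6 − (-202.7) = 8.1 m east.
Residual distance = √(35.5² + 8.1²) = 36.4 m.

36 m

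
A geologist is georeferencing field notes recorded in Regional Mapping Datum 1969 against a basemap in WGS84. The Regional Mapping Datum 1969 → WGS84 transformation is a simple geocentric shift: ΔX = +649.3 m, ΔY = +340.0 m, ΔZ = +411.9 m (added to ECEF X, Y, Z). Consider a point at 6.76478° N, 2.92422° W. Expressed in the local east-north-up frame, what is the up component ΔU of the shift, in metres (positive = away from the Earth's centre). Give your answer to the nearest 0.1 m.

At φ = 6.76478°, λ = -2.92422°: sin φ = 0.117794, cos φ = 0.993038, sin λ = -0.051015, cos λ = 0.998698.
ΔU = cos φ cos λ·ΔX + cos φ sin λ·ΔY + sin φ·ΔZ = (0.993038)(0.998698)(649.3) + (0.993038)(-0.051015)(340.0) + (0.117794)(411.9) = 675.23 m.

ΔU = 675.2 m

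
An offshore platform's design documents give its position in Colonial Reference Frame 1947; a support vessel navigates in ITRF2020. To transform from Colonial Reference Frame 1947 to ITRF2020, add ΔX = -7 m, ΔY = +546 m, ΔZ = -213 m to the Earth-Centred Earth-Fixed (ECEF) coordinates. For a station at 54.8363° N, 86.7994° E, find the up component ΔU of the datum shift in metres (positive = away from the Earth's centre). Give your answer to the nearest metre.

ΔU = 140 m

The local up (radial) axis is (cos φ cos λ, cos φ sin λ, sin φ), giving ΔU = -0.225 + 313.959 − 174.130 = 139.60 m.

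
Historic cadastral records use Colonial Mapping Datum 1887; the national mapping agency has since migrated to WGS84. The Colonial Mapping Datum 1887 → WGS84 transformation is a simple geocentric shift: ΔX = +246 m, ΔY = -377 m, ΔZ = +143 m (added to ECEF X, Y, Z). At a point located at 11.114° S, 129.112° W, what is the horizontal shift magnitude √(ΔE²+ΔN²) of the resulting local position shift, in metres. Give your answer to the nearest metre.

At φ = -11.114°, λ = -129.112°: sin φ = -0.192762, cos φ = 0.981246, sin λ = -0.775914, cos λ = -0.630838.
ΔE = −sin λ·ΔX + cos λ·ΔY = −(-0.775914)·(246) + (-0.630838)·(-377) = 428.70 m.
ΔN = −sin φ cos λ·ΔX − sin φ sin λ·ΔY + cos φ·ΔZ = −(-0.192762)(-0.630838)(246) − (-0.192762)(-0.775914)(-377) + (0.981246)(143) = 166.79 m.
Horizontal magnitude = √(ΔE² + ΔN²) = √(428.70² + 166.79²) = 460.00 m.

460 m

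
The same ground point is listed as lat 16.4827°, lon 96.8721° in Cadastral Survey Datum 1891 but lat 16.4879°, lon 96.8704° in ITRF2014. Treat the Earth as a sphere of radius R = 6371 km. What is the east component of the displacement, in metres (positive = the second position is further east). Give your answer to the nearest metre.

ΔE = -181 m

Δφ = 16.4879° − 16.4827° = +0.0052°; Δλ = 96.8704° − 96.8721° = -0.0017°.
1° along a meridian = πR/180 = 111195 m.
ΔN = Δφ × 111195 = 578.2 m; ΔE = Δλ × 111195 × cos(16.4827°) = -0.0017 × 111195 × 0.958905 = -181.3 m.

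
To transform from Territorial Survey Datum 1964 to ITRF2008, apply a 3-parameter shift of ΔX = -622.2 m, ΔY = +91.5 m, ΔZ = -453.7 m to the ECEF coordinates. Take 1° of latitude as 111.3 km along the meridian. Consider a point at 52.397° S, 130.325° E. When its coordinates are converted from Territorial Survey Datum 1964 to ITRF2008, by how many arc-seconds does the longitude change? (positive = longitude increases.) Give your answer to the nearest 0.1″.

Δλ = 22.0″

sin φ = -0.792258, cos φ = 0.610187, sin λ = 0.762386, cos λ = -0.647122.
East component: ΔE = −sin λ·ΔX + cos λ·ΔY = −(0.762386)(-622.2) + (-0.647122)(91.5) = 415.14 m.
1° of latitude spans 111300 m; at latitude φ, 1° of longitude spans that × cos φ = 67913.8 m, so Δλ = 415.14 / 67913.8 × 3600 = 22.006″.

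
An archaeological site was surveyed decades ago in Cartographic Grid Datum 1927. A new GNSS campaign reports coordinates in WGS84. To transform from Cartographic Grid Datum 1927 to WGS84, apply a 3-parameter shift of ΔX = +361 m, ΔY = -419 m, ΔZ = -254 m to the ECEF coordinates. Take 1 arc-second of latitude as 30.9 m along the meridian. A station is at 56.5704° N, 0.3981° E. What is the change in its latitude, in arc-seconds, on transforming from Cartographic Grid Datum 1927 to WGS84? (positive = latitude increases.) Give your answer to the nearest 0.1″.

Δφ = -14.2″

sin φ = 0.834563, cos φ = 0.550912, sin λ = 0.006948, cos λ = 0.999976.
North component: ΔN = −sin φ cos λ·ΔX − sin φ sin λ·ΔY + cos φ·ΔZ = −(0.834563)(0.999976)(361) − (0.834563)(0.006948)(-419) + (0.550912)(-254) = -438.77 m.
1° of latitude spans 3600 × 30.90 = 111240 m, so Δφ = -438.77 / 111240 × 3600 = -14.200″.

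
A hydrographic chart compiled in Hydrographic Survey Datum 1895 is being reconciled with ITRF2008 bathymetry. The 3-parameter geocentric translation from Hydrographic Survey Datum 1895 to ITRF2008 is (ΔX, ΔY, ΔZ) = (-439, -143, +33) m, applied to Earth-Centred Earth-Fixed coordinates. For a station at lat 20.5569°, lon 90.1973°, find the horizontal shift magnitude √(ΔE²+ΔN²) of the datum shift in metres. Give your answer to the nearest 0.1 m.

446.8 m

At φ = 20.5569°, λ = 90.1973°: sin φ = 0.351137, cos φ = 0.936324, sin λ = 0.999994, cos λ = -0.003444.
ΔE = −sin λ·ΔX + cos λ·ΔY = −(0.999994)·(-439) + (-0.003444)·(-143) = 439.49 m.
ΔN = −sin φ cos λ·ΔX − sin φ sin λ·ΔY + cos φ·ΔZ = −(0.351137)(-0.003444)(-439) − (0.351137)(0.999994)(-143) + (0.936324)(33) = 80.58 m.
Horizontal magnitude = √(ΔE² + ΔN²) = √(439.49² + 80.58²) = 446.82 m.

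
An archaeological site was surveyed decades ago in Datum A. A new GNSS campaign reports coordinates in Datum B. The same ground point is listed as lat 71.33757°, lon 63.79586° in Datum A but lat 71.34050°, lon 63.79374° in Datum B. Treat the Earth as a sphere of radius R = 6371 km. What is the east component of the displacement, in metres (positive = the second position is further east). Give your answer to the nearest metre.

Δφ = 71.34050° − 71.33757° = +0.00293°; Δλ = 63.79374° − 63.79586° = -0.00212°.
1° along a meridian = πR/180 = 111195 m.
ΔN = Δφ × 111195 = 325.8 m; ΔE = Δλ × 111195 × cos(71.33757°) = -0.00212 × 111195 × 0.319992 = -75.4 m.

ΔE = -75 m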